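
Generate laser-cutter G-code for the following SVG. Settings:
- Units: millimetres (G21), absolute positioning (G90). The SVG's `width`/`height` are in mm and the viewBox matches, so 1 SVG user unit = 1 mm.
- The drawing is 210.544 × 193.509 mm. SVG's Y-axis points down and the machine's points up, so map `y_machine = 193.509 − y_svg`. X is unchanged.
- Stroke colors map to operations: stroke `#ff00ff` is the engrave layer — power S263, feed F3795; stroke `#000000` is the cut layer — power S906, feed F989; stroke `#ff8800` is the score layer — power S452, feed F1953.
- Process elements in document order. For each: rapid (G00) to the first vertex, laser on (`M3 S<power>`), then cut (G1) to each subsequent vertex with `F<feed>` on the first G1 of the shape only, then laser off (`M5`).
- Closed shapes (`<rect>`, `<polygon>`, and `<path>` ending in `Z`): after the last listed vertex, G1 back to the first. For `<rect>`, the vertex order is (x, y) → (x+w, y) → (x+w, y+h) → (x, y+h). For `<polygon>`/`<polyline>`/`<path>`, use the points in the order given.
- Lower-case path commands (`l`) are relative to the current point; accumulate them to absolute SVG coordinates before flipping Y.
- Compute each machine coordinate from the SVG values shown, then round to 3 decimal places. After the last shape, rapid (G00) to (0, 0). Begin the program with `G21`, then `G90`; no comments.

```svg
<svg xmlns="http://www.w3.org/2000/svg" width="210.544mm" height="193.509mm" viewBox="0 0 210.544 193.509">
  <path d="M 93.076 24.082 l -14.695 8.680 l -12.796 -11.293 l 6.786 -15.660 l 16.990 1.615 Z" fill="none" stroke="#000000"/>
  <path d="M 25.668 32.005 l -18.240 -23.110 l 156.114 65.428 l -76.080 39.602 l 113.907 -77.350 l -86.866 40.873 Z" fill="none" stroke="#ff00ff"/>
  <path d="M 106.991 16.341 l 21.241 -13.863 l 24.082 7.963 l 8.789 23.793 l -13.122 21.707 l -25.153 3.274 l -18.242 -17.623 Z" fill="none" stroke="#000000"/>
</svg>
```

G21
G90
G00 X93.076 Y169.427
M3 S906
G1 X78.381 Y160.747 F989
G1 X65.585 Y172.040
G1 X72.371 Y187.700
G1 X89.361 Y186.085
G1 X93.076 Y169.427
M5
G00 X25.668 Y161.504
M3 S263
G1 X7.428 Y184.614 F3795
G1 X163.542 Y119.186
G1 X87.462 Y79.584
G1 X201.369 Y156.934
G1 X114.503 Y116.061
G1 X25.668 Y161.504
M5
G00 X106.991 Y177.168
M3 S906
G1 X128.232 Y191.031 F989
G1 X152.314 Y183.068
G1 X161.103 Y159.275
G1 X147.981 Y137.568
G1 X122.828 Y134.294
G1 X104.586 Y151.917
G1 X106.991 Y177.168
M5
G00 X0.000 Y0.000

Since the viewBox matches the mm dimensions, user units are millimetres directly. The only transform is the Y-flip y_m = 193.509 − y_svg.

Shape 1 is a regular polygon drawn with `<path>`. Its stroke #000000 means cut at S906, F989. After flipping Y the toolpath is (93.076,169.427) → (78.381,160.747) → (65.585,172.040) → (72.371,187.700) → (89.361,186.085) → (93.076,169.427), returning to the start.

Shape 2 is a closed polygon drawn with `<path>`. Its stroke #ff00ff means engrave at S263, F3795. After flipping Y the toolpath is (25.668,161.504) → (7.428,184.614) → (163.542,119.186) → (87.462,79.584) → (201.369,156.934) → (114.503,116.061) → (25.668,161.504), returning to the start.

Shape 3 is a regular polygon drawn with `<path>`. Its stroke #000000 means cut at S906, F989. After flipping Y the toolpath is (106.991,177.168) → (128.232,191.031) → (152.314,183.068) → (161.103,159.275) → (147.981,137.568) → (122.828,134.294) → (104.586,151.917) → (106.991,177.168), returning to the start.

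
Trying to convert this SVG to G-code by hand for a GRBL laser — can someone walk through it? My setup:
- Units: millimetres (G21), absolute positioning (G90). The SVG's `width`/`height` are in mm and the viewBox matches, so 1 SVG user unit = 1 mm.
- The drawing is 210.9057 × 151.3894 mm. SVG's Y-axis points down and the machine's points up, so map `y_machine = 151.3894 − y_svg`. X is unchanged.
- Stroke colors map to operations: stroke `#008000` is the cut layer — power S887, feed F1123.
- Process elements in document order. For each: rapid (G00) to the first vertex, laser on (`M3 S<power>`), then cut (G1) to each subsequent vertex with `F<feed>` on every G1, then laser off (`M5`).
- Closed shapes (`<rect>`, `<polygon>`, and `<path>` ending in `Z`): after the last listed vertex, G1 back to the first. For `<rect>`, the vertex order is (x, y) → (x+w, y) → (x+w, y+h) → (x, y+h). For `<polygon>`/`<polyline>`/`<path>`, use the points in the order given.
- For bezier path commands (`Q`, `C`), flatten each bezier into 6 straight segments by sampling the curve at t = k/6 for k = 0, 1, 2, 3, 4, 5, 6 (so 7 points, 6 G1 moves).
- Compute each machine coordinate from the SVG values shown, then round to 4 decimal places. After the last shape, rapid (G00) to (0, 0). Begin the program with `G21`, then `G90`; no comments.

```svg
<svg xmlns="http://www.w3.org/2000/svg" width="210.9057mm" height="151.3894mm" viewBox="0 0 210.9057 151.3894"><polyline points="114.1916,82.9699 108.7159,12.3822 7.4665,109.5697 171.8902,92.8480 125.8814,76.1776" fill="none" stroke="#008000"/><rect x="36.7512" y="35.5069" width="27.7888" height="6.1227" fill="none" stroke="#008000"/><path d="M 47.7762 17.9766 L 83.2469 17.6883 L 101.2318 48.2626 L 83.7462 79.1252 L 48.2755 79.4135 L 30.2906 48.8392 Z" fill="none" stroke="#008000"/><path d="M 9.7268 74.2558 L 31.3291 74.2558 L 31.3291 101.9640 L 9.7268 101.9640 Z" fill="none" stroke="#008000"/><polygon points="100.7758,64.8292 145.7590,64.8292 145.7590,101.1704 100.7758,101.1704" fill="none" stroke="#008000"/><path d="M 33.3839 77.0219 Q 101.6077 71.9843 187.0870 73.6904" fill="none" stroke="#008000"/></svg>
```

1 u = 1 mm; y_m = 151.3894 − y.

[1] `<polyline>` open polyline, #008000→cut S887 F1123: (114.1916,68.4195) → (108.7159,139.0072) → (7.4665,41.8197) → (171.8902,58.5414) → (125.8814,75.2118)

[2] `<rect>` rectangle, #008000→cut S887 F1123: (36.7512,115.8825) → (64.5400,115.8825) → (64.5400,109.7598) → (36.7512,109.7598) → (36.7512,115.8825) (closed)

[3] `<path>` regular polygon, #008000→cut S887 F1123: (47.7762,133.4128) → (83.2469,133.7011) → (101.2318,103.1268) → (83.7462,72.2642) → (48.2755,71.9759) → (30.2906,102.5502) → (47.7762,133.4128) (closed)

[4] `<path>` rectangle, #008000→cut S887 F1123: (9.7268,77.1336) → (31.3291,77.1336) → (31.3291,49.4254) → (9.7268,49.4254) → (9.7268,77.1336) (closed)

[5] `<polygon>` rectangle, #008000→cut S887 F1123: (100.7758,86.5602) → (145.7590,86.5602) → (145.7590,50.2190) → (100.7758,50.2190) → (100.7758,86.5602) (closed)

[6] `<path>` quadratic bezier, #008000→cut S887 F1123: (33.3839,74.3675) → (56.6045,75.8594) → (80.7837,76.9766) → (105.9216,77.7192) → (132.0181,78.0871) → (159.0732,78.0804) → (187.0870,77.6990)

G21
G90
G00 X114.1916 Y68.4195
M3 S887
G1 X108.7159 Y139.0072 F1123
G1 X7.4665 Y41.8197 F1123
G1 X171.8902 Y58.5414 F1123
G1 X125.8814 Y75.2118 F1123
M5
G00 X36.7512 Y115.8825
M3 S887
G1 X64.5400 Y115.8825 F1123
G1 X64.5400 Y109.7598 F1123
G1 X36.7512 Y109.7598 F1123
G1 X36.7512 Y115.8825 F1123
M5
G00 X47.7762 Y133.4128
M3 S887
G1 X83.2469 Y133.7011 F1123
G1 X101.2318 Y103.1268 F1123
G1 X83.7462 Y72.2642 F1123
G1 X48.2755 Y71.9759 F1123
G1 X30.2906 Y102.5502 F1123
G1 X47.7762 Y133.4128 F1123
M5
G00 X9.7268 Y77.1336
M3 S887
G1 X31.3291 Y77.1336 F1123
G1 X31.3291 Y49.4254 F1123
G1 X9.7268 Y49.4254 F1123
G1 X9.7268 Y77.1336 F1123
M5
G00 X100.7758 Y86.5602
M3 S887
G1 X145.7590 Y86.5602 F1123
G1 X145.7590 Y50.2190 F1123
G1 X100.7758 Y50.2190 F1123
G1 X100.7758 Y86.5602 F1123
M5
G00 X33.3839 Y74.3675
M3 S887
G1 X56.6045 Y75.8594 F1123
G1 X80.7837 Y76.9766 F1123
G1 X105.9216 Y77.7192 F1123
G1 X132.0181 Y78.0871 F1123
G1 X159.0732 Y78.0804 F1123
G1 X187.0870 Y77.6990 F1123
M5
G00 X0.0000 Y0.0000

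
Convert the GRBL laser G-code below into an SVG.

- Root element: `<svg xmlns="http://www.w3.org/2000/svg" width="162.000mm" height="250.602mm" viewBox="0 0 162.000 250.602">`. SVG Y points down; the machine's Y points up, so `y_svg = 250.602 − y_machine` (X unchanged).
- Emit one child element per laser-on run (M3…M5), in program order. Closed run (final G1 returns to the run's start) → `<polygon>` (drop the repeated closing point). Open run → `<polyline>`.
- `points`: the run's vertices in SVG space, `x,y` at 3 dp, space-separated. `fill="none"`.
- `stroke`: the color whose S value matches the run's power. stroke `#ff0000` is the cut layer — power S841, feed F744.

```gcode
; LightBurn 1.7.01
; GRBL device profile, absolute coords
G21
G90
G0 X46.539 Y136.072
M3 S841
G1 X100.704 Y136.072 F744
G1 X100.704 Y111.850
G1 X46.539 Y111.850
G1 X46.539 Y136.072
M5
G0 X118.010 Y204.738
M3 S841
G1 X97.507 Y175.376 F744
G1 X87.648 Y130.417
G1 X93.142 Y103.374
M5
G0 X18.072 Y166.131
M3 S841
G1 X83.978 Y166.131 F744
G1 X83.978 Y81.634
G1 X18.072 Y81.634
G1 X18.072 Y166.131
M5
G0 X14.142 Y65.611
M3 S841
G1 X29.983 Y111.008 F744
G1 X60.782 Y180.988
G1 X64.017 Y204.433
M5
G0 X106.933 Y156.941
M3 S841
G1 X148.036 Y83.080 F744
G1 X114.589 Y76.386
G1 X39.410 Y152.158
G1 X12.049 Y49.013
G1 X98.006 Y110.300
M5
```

y_svg = 250.602 − y_m. Every run uses S841, so all elements get stroke `#ff0000` (cut).

[1] closed run; points: 46.539,114.530 100.704,114.530 100.704,138.752 46.539,138.752

[2] open run; points: 118.010,45.864 97.507,75.226 87.648,120.185 93.142,147.228

[3] closed run; points: 18.072,84.471 83.978,84.471 83.978,168.968 18.072,168.968

[4] open run; points: 14.142,184.991 29.983,139.594 60.782,69.614 64.017,46.169

[5] open run; points: 106.933,93.661 148.036,167.522 114.589,174.216 39.410,98.444 12.049,201.589 98.006,140.302

<svg xmlns="http://www.w3.org/2000/svg" width="162.000mm" height="250.602mm" viewBox="0 0 162.000 250.602">
  <polygon points="46.539,114.530 100.704,114.530 100.704,138.752 46.539,138.752" fill="none" stroke="#ff0000"/>
  <polyline points="118.010,45.864 97.507,75.226 87.648,120.185 93.142,147.228" fill="none" stroke="#ff0000"/>
  <polygon points="18.072,84.471 83.978,84.471 83.978,168.968 18.072,168.968" fill="none" stroke="#ff0000"/>
  <polyline points="14.142,184.991 29.983,139.594 60.782,69.614 64.017,46.169" fill="none" stroke="#ff0000"/>
  <polyline points="106.933,93.661 148.036,167.522 114.589,174.216 39.410,98.444 12.049,201.589 98.006,140.302" fill="none" stroke="#ff0000"/>
</svg>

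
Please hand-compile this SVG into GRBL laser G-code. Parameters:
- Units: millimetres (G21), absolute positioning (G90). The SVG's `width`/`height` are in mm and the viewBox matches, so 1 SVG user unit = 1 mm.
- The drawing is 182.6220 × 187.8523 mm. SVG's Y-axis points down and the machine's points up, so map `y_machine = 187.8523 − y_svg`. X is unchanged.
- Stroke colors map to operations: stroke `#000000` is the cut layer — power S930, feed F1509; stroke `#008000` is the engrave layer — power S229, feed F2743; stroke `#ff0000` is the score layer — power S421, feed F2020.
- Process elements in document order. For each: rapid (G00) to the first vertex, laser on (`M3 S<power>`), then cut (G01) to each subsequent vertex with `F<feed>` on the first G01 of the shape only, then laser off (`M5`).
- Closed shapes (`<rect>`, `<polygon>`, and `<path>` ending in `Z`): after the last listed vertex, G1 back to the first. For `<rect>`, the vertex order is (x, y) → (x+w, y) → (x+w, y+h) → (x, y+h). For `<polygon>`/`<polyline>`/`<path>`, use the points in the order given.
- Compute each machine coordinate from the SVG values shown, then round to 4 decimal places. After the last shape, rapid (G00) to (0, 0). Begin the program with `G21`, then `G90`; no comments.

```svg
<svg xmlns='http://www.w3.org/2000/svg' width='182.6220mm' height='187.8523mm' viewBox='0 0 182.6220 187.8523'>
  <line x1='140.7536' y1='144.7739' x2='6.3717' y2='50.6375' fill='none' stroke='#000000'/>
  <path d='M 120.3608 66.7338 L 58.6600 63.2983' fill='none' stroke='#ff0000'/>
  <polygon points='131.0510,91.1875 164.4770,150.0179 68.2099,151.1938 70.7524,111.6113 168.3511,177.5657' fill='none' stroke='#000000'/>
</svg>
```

G21
G90
G00 X140.7536 Y43.0784
M3 S930
G01 X6.3717 Y137.2148 F1509
M5
G00 X120.3608 Y121.1185
M3 S421
G01 X58.6600 Y124.5540 F2020
M5
G00 X131.0510 Y96.6648
M3 S930
G01 X164.4770 Y37.8344 F1509
G01 X68.2099 Y36.6585
G01 X70.7524 Y76.2410
G01 X168.3511 Y10.2866
G01 X131.0510 Y96.6648
M5
G00 X0.0000 Y0.0000

viewBox `0 0 182.6220 187.8523` with mm width/height → 1 unit = 1 mm. Flip: y_m = 187.8523 − y_svg.

**Shape 1** — `<line>` line segment, stroke `#000000` → cut (S930, F1509). Machine vertices: (140.7536,43.0784) → (6.3717,137.2148). Open path.

**Shape 2** — `<path>` line segment, stroke `#ff0000` → score (S421, F2020). Machine vertices: (120.3608,121.1185) → (58.6600,124.5540). Open path.

**Shape 3** — `<polygon>` closed polygon, stroke `#000000` → cut (S930, F1509). Machine vertices: (131.0510,96.6648) → (164.4770,37.8344) → (68.2099,36.6585) → (70.7524,76.2410) → (168.3511,10.2866) → (131.0510,96.6648). Closed: final G1 returns to the first vertex.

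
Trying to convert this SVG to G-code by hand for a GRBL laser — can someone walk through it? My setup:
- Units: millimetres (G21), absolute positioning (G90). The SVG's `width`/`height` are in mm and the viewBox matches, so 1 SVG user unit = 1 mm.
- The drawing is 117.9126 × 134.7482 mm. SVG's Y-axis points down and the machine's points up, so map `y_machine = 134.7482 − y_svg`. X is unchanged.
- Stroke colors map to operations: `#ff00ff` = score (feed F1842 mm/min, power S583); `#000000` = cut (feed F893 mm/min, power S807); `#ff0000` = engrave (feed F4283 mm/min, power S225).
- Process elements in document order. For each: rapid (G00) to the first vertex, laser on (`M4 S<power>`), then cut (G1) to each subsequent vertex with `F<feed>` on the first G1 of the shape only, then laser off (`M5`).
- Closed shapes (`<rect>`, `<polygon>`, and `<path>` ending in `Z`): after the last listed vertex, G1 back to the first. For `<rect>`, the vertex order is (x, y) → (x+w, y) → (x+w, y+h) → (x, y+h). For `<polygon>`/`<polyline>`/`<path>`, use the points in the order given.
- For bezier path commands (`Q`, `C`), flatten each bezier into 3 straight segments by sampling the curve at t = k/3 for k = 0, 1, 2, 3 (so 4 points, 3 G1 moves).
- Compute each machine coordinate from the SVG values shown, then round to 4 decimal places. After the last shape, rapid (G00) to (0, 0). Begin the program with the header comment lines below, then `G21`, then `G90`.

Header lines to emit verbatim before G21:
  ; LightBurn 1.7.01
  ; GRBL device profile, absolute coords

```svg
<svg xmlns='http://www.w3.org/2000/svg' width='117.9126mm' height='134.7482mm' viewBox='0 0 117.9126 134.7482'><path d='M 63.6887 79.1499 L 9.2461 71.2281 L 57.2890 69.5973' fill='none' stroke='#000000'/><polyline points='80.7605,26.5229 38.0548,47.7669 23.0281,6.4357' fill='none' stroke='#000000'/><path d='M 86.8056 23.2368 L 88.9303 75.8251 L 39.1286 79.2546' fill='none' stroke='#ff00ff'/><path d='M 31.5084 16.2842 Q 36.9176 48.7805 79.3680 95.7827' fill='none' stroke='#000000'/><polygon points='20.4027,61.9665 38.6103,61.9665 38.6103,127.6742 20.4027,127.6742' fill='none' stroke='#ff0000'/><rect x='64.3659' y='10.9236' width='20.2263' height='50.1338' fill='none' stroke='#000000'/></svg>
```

; LightBurn 1.7.01
; GRBL device profile, absolute coords
G21
G90
G00 X63.6887 Y55.5983
M4 S807
G1 X9.2461 Y63.5201 F893
G1 X57.2890 Y65.1509
M5
G00 X80.7605 Y108.2253
M4 S807
G1 X38.0548 Y86.9813 F893
G1 X23.0281 Y128.3125
M5
G00 X86.8056 Y111.5114
M4 S583
G1 X88.9303 Y58.9231 F1842
G1 X39.1286 Y55.4936
M5
G00 X31.5084 Y118.4640
M4 S807
G1 X39.2302 Y95.1880 F893
G1 X55.1834 Y68.6885
G1 X79.3680 Y38.9655
M5
G00 X20.4027 Y72.7817
M4 S225
G1 X38.6103 Y72.7817 F4283
G1 X38.6103 Y7.0740
G1 X20.4027 Y7.0740
G1 X20.4027 Y72.7817
M5
G00 X64.3659 Y123.8246
M4 S807
G1 X84.5922 Y123.8246 F893
G1 X84.5922 Y73.6908
G1 X64.3659 Y73.6908
G1 X64.3659 Y123.8246
M5
G00 X0.0000 Y0.0000

1 u = 1 mm; y_m = 134.7482 − y.

[1] `<path>` open polyline, #000000→cut S807 F893: (63.6887,55.5983) → (9.2461,63.5201) → (57.2890,65.1509)

[2] `<polyline>` open polyline, #000000→cut S807 F893: (80.7605,108.2253) → (38.0548,86.9813) → (23.0281,128.3125)

[3] `<path>` open polyline, #ff00ff→score S583 F1842: (86.8056,111.5114) → (88.9303,58.9231) → (39.1286,55.4936)

[4] `<path>` quadratic bezier, #000000→cut S807 F893: (31.5084,118.4640) → (39.2302,95.1880) → (55.1834,68.6885) → (79.3680,38.9655)

[5] `<polygon>` rectangle, #ff0000→engrave S225 F4283: (20.4027,72.7817) → (38.6103,72.7817) → (38.6103,7.0740) → (20.4027,7.0740) → (20.4027,72.7817) (closed)

[6] `<rect>` rectangle, #000000→cut S807 F893: (64.3659,123.8246) → (84.5922,123.8246) → (84.5922,73.6908) → (64.3659,73.6908) → (64.3659,123.8246) (closed)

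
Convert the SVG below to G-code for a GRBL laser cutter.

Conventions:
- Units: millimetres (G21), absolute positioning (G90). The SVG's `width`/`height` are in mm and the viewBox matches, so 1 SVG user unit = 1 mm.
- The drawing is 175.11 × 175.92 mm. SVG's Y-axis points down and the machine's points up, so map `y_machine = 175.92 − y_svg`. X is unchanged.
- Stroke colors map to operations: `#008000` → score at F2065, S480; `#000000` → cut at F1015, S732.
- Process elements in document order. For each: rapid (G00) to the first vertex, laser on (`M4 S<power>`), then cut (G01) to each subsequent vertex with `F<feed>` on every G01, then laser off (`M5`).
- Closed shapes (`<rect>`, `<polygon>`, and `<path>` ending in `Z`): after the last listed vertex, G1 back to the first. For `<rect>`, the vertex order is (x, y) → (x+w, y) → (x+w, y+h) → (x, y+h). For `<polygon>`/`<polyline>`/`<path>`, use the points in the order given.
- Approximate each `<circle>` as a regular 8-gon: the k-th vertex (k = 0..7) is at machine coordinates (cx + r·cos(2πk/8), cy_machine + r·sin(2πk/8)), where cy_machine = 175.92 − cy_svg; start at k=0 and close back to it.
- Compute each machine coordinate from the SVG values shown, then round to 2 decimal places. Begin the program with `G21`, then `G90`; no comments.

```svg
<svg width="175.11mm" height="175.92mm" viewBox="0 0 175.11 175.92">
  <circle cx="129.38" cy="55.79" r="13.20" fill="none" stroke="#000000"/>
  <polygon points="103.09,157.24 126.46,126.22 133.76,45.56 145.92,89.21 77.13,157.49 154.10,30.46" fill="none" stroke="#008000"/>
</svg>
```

G21
G90
G00 X142.58 Y120.13
M4 S732
G01 X138.71 Y129.46 F1015
G01 X129.38 Y133.33 F1015
G01 X120.05 Y129.46 F1015
G01 X116.18 Y120.13 F1015
G01 X120.05 Y110.80 F1015
G01 X129.38 Y106.93 F1015
G01 X138.71 Y110.80 F1015
G01 X142.58 Y120.13 F1015
M5
G00 X103.09 Y18.68
M4 S480
G01 X126.46 Y49.70 F2065
G01 X133.76 Y130.36 F2065
G01 X145.92 Y86.71 F2065
G01 X77.13 Y18.43 F2065
G01 X154.10 Y145.46 F2065
G01 X103.09 Y18.68 F2065
M5

1 u = 1 mm; y_m = 175.92 − y.

[1] `<circle>` circle, #000000→cut S732 F1015: (142.58,120.13) → (138.71,129.46) → (129.38,133.33) → (120.05,129.46) → (116.18,120.13) → (120.05,110.80) → (129.38,106.93) → (138.71,110.80) → (142.58,120.13) (closed)

[2] `<polygon>` closed polygon, #008000→score S480 F2065: (103.09,18.68) → (126.46,49.70) → (133.76,130.36) → (145.92,86.71) → (77.13,18.43) → (154.10,145.46) → (103.09,18.68) (closed)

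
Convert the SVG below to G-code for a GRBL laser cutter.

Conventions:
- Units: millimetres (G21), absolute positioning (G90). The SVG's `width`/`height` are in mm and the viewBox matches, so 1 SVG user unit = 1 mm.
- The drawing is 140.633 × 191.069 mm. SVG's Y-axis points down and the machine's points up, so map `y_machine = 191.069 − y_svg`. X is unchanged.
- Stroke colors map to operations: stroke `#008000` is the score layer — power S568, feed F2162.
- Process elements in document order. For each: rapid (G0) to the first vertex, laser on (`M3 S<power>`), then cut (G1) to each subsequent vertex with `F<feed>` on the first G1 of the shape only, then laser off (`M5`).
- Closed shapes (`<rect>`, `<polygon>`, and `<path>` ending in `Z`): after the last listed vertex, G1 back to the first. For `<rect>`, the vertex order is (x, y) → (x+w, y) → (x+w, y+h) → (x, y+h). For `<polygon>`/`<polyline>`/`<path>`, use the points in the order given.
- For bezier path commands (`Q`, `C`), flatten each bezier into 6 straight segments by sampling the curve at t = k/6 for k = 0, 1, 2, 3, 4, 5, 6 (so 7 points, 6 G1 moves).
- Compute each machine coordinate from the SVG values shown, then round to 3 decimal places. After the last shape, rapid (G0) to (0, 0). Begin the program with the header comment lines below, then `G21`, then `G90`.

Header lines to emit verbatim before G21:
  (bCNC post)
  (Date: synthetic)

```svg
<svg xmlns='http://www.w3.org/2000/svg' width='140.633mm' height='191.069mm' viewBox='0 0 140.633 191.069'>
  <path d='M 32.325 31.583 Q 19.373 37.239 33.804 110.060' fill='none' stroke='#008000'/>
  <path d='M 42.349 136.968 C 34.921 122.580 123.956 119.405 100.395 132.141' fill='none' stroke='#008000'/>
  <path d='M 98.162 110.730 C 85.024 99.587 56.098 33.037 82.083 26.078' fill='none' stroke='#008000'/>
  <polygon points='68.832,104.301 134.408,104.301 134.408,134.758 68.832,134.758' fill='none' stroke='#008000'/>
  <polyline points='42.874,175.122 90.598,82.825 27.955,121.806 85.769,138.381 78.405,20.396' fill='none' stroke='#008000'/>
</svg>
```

Since the viewBox matches the mm dimensions, user units are millimetres directly. The only transform is the Y-flip y_m = 191.069 − y_svg.

Shape 1 is a quadratic bezier drawn with `<path>`. Its stroke #008000 means score at S568, F2162. After flipping Y the toolpath is (32.325,159.486) → (28.768,155.735) → (26.733,148.253) → (26.219,137.039) → (27.226,122.094) → (29.754,103.417) → (33.804,81.009).

Shape 2 is a cubic bezier drawn with `<path>`. Its stroke #008000 means score at S568, F2162. After flipping Y the toolpath is (42.349,54.101) → (45.706,60.339) → (59.332,64.577) → (77.422,66.686) → (94.167,66.534) → (103.760,63.992) → (100.395,58.928).

Shape 3 is a cubic bezier drawn with `<path>`. Its stroke #008000 means score at S568, F2162. After flipping Y the toolpath is (98.162,80.339) → (90.605,89.995) → (82.380,105.692) → (75.451,124.234) → (71.783,142.428) → (73.339,157.078) → (82.083,164.991).

Shape 4 is a rectangle drawn with `<polygon>`. Its stroke #008000 means score at S568, F2162. After flipping Y the toolpath is (68.832,86.768) → (134.408,86.768) → (134.408,56.311) → (68.832,56.311) → (68.832,86.768), returning to the start.

Shape 5 is a open polyline drawn with `<polyline>`. Its stroke #008000 means score at S568, F2162. After flipping Y the toolpath is (42.874,15.947) → (90.598,108.244) → (27.955,69.263) → (85.769,52.688) → (78.405,170.673).

(bCNC post)
(Date: synthetic)
G21
G90
G0 X32.325 Y159.486
M3 S568
G1 X28.768 Y155.735 F2162
G1 X26.733 Y148.253
G1 X26.219 Y137.039
G1 X27.226 Y122.094
G1 X29.754 Y103.417
G1 X33.804 Y81.009
M5
G0 X42.349 Y54.101
M3 S568
G1 X45.706 Y60.339 F2162
G1 X59.332 Y64.577
G1 X77.422 Y66.686
G1 X94.167 Y66.534
G1 X103.760 Y63.992
G1 X100.395 Y58.928
M5
G0 X98.162 Y80.339
M3 S568
G1 X90.605 Y89.995 F2162
G1 X82.380 Y105.692
G1 X75.451 Y124.234
G1 X71.783 Y142.428
G1 X73.339 Y157.078
G1 X82.083 Y164.991
M5
G0 X68.832 Y86.768
M3 S568
G1 X134.408 Y86.768 F2162
G1 X134.408 Y56.311
G1 X68.832 Y56.311
G1 X68.832 Y86.768
M5
G0 X42.874 Y15.947
M3 S568
G1 X90.598 Y108.244 F2162
G1 X27.955 Y69.263
G1 X85.769 Y52.688
G1 X78.405 Y170.673
M5
G0 X0.000 Y0.000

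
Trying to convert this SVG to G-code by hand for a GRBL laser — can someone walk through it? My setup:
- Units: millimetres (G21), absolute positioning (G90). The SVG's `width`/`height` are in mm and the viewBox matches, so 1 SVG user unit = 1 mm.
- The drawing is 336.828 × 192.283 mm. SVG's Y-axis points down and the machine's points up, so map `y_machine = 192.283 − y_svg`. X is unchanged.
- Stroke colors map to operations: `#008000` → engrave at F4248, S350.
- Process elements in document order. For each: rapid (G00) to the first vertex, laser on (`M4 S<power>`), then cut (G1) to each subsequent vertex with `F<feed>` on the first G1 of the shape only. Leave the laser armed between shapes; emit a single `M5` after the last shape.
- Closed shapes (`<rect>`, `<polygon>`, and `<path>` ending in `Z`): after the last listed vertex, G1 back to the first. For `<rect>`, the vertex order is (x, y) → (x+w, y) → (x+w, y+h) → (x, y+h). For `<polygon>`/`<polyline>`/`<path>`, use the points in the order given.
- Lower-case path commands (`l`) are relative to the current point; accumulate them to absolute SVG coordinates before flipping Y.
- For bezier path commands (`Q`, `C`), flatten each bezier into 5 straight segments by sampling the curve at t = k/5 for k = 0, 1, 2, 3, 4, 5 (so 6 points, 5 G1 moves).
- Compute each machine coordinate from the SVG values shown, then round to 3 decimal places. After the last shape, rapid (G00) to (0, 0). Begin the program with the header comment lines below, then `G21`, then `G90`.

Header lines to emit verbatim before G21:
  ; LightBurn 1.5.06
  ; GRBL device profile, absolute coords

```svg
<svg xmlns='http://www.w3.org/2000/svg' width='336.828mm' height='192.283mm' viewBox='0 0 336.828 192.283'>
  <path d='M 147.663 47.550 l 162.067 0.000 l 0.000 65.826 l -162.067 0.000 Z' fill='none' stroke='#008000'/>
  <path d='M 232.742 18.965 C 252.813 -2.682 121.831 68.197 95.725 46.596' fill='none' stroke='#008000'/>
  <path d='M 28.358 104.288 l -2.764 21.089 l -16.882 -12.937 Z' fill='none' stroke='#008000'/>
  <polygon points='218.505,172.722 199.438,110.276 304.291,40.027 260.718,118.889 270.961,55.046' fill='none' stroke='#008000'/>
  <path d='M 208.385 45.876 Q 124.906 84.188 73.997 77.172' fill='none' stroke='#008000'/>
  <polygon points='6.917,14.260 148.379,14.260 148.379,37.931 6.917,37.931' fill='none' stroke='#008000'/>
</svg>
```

; LightBurn 1.5.06
; GRBL device profile, absolute coords
G21
G90
G00 X147.663 Y144.733
M4 S350
G1 X309.730 Y144.733 F4248
G1 X309.730 Y78.907
G1 X147.663 Y78.907
G1 X147.663 Y144.733
G00 X232.742 Y173.318
M4 S350
G1 X228.706 Y176.683 F4248
G1 X200.701 Y166.722
G1 X161.013 Y152.316
G1 X121.926 Y142.344
G1 X95.725 Y145.687
G00 X28.358 Y87.995
M4 S350
G1 X25.594 Y66.906 F4248
G1 X8.712 Y79.843
G1 X28.358 Y87.995
G00 X218.505 Y19.561
M4 S350
G1 X199.438 Y82.007 F4248
G1 X304.291 Y152.256
G1 X260.718 Y73.394
G1 X270.961 Y137.237
G1 X218.505 Y19.561
G00 X208.385 Y146.407
M4 S350
G1 X176.296 Y132.895 F4248
G1 X146.813 Y123.010
G1 X119.935 Y116.751
G1 X95.663 Y114.118
G1 X73.997 Y115.111
G00 X6.917 Y178.023
M4 S350
G1 X148.379 Y178.023 F4248
G1 X148.379 Y154.352
G1 X6.917 Y154.352
G1 X6.917 Y178.023
M5
G00 X0.000 Y0.000

1 u = 1 mm; y_m = 192.283 − y.

[1] `<path>` rectangle, #008000→engrave S350 F4248: (147.663,144.733) → (309.730,144.733) → (309.730,78.907) → (147.663,78.907) → (147.663,144.733) (closed)

[2] `<path>` cubic bezier, #008000→engrave S350 F4248: (232.742,173.318) → (228.706,176.683) → (200.701,166.722) → (161.013,152.316) → (121.926,142.344) → (95.725,145.687)

[3] `<path>` regular polygon, #008000→engrave S350 F4248: (28.358,87.995) → (25.594,66.906) → (8.712,79.843) → (28.358,87.995) (closed)

[4] `<polygon>` closed polygon, #008000→engrave S350 F4248: (218.505,19.561) → (199.438,82.007) → (304.291,152.256) → (260.718,73.394) → (270.961,137.237) → (218.505,19.561) (closed)

[5] `<path>` quadratic bezier, #008000→engrave S350 F4248: (208.385,146.407) → (176.296,132.895) → (146.813,123.010) → (119.935,116.751) → (95.663,114.118) → (73.997,115.111)

[6] `<polygon>` rectangle, #008000→engrave S350 F4248: (6.917,178.023) → (148.379,178.023) → (148.379,154.352) → (6.917,154.352) → (6.917,178.023) (closed)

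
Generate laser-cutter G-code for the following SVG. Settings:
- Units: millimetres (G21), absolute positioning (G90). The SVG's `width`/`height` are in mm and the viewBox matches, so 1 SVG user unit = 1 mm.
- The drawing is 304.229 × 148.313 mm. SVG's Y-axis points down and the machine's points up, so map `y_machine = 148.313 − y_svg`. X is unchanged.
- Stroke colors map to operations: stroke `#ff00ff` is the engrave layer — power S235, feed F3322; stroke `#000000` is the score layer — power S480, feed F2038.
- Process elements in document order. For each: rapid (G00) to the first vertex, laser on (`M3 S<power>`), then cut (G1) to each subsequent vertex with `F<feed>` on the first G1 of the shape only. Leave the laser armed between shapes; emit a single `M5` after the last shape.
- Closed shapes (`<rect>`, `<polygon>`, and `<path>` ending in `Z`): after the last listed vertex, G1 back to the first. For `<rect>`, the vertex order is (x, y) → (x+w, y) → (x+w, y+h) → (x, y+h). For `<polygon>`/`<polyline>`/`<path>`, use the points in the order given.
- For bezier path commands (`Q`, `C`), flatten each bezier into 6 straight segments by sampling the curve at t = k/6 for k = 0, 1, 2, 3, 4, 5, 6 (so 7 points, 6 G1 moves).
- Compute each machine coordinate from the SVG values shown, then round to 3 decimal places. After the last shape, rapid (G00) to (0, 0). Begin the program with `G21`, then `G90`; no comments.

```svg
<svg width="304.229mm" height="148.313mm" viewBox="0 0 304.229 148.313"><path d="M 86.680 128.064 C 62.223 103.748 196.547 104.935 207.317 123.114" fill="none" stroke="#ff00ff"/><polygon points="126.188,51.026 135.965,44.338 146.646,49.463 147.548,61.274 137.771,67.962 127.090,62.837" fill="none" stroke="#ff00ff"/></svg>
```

G21
G90
G00 X86.680 Y20.249
M3 S235
G1 X86.376 Y30.321 F3322
G1 X104.693 Y36.379
G1 X133.788 Y38.660
G1 X165.819 Y37.399
G1 X192.943 Y32.833
G1 X207.317 Y25.199
G00 X126.188 Y97.287
M3 S235
G1 X135.965 Y103.975 F3322
G1 X146.646 Y98.850
G1 X147.548 Y87.039
G1 X137.771 Y80.351
G1 X127.090 Y85.476
G1 X126.188 Y97.287
M5
G00 X0.000 Y0.000

Since the viewBox matches the mm dimensions, user units are millimetres directly. The only transform is the Y-flip y_m = 148.313 − y_svg.

Shape 1 is a cubic bezier drawn with `<path>`. Its stroke #ff00ff means engrave at S235, F3322. After flipping Y the toolpath is (86.680,20.249) → (86.376,30.321) → (104.693,36.379) → (133.788,38.660) → (165.819,37.399) → (192.943,32.833) → (207.317,25.199).

Shape 2 is a regular polygon drawn with `<polygon>`. Its stroke #ff00ff means engrave at S235, F3322. After flipping Y the toolpath is (126.188,97.287) → (135.965,103.975) → (146.646,98.850) → (147.548,87.039) → (137.771,80.351) → (127.090,85.476) → (126.188,97.287), returning to the start.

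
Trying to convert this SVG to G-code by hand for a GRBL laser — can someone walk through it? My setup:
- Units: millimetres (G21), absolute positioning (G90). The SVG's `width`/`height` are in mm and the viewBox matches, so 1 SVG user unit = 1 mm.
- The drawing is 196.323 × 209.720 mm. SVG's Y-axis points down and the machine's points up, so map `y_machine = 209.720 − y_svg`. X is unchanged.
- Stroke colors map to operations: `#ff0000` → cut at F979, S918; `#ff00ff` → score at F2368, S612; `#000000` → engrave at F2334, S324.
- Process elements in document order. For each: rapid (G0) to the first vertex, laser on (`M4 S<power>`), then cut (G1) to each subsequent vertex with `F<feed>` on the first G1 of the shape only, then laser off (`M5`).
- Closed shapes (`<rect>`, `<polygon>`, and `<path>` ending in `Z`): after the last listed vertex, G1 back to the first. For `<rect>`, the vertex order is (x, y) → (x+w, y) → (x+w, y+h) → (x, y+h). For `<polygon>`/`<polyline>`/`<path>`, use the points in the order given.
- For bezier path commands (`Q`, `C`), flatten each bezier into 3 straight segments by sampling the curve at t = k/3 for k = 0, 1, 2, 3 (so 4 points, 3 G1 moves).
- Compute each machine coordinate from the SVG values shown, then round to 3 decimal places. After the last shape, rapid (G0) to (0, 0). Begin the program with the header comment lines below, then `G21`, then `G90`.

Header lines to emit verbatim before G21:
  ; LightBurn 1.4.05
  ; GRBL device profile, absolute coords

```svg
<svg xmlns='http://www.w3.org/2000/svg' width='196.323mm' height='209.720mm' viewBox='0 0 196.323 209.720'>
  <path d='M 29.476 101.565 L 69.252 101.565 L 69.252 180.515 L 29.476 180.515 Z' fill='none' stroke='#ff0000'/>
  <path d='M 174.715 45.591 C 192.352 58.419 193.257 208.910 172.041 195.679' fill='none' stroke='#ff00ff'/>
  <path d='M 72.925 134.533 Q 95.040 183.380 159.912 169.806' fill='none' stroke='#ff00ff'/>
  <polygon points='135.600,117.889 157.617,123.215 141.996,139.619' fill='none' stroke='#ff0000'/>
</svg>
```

viewBox `0 0 196.323 209.720` with mm width/height → 1 unit = 1 mm. Flip: y_m = 209.720 − y_svg.

**Shape 1** — `<path>` rectangle, stroke `#ff0000` → cut (S918, F979). Machine vertices: (29.476,108.155) → (69.252,108.155) → (69.252,29.205) → (29.476,29.205) → (29.476,108.155). Closed: final G1 returns to the first vertex.

**Shape 2** — `<path>` cubic bezier, stroke `#ff00ff` → score (S612, F2368). Control points (SVG): P0=(174.715,45.591), P1=(192.352,58.419), P2=(193.257,208.910), P3=(172.041,195.679); sampled at t=k/3. Machine vertices: (174.715,164.129) → (186.575,116.576) → (186.083,44.222) → (172.041,14.041). Open path.

**Shape 3** — `<path>` quadratic bezier, stroke `#ff00ff` → score (S612, F2368). Control points (SVG): P0=(72.925,134.533), P1=(95.040,183.380), P2=(159.912,169.806); sampled at t=k/3. Machine vertices: (72.925,75.187) → (92.419,49.558) → (121.415,37.800) → (159.912,39.914). Open path.

**Shape 4** — `<polygon>` regular polygon, stroke `#ff0000` → cut (S918, F979). Machine vertices: (135.600,91.831) → (157.617,86.505) → (141.996,70.101) → (135.600,91.831). Closed: final G1 returns to the first vertex.

; LightBurn 1.4.05
; GRBL device profile, absolute coords
G21
G90
G0 X29.476 Y108.155
M4 S918
G1 X69.252 Y108.155 F979
G1 X69.252 Y29.205
G1 X29.476 Y29.205
G1 X29.476 Y108.155
M5
G0 X174.715 Y164.129
M4 S612
G1 X186.575 Y116.576 F2368
G1 X186.083 Y44.222
G1 X172.041 Y14.041
M5
G0 X72.925 Y75.187
M4 S612
G1 X92.419 Y49.558 F2368
G1 X121.415 Y37.800
G1 X159.912 Y39.914
M5
G0 X135.600 Y91.831
M4 S918
G1 X157.617 Y86.505 F979
G1 X141.996 Y70.101
G1 X135.600 Y91.831
M5
G0 X0.000 Y0.000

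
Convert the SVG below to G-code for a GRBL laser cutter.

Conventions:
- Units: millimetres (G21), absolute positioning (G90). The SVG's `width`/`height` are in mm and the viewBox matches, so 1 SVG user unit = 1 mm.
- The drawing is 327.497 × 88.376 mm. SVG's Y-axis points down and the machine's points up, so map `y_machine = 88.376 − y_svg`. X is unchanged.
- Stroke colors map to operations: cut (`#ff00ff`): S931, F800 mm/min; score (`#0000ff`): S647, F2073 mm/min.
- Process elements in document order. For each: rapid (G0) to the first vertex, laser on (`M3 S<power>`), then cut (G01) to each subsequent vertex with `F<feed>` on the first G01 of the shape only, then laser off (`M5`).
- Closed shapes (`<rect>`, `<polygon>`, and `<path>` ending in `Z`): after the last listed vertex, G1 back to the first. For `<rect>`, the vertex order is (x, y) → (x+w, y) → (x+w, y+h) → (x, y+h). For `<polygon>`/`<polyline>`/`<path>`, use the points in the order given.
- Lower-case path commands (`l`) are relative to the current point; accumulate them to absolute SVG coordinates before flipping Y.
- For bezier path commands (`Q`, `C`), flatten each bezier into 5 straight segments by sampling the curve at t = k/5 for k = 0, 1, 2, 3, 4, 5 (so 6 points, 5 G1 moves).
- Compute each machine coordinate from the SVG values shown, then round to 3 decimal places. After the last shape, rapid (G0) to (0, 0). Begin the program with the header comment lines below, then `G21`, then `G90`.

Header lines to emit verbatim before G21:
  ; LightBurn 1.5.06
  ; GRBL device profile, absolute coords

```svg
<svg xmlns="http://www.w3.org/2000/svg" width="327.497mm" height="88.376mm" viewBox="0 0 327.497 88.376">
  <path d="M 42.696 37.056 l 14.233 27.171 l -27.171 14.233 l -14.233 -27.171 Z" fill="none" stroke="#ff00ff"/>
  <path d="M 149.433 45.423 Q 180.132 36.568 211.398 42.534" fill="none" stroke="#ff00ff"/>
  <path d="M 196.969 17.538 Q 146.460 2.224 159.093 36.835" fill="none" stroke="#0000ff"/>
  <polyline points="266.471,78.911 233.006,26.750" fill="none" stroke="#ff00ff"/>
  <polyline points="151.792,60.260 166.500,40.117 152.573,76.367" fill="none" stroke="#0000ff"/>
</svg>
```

; LightBurn 1.5.06
; GRBL device profile, absolute coords
G21
G90
G0 X42.696 Y51.320
M3 S931
G01 X56.929 Y24.149 F800
G01 X29.758 Y9.916
G01 X15.525 Y37.087
G01 X42.696 Y51.320
M5
G0 X149.433 Y42.953
M3 S931
G01 X161.735 Y45.902 F800
G01 X174.083 Y47.666
G01 X186.476 Y48.243
G01 X198.914 Y47.636
G01 X211.398 Y45.842
M5
G0 X196.969 Y70.838
M3 S647
G01 X179.291 Y74.967 F2073
G01 X166.665 Y75.101
G01 X159.089 Y71.242
G01 X156.565 Y63.388
G01 X159.093 Y51.541
M5
G0 X266.471 Y9.465
M3 S931
G01 X233.006 Y61.626 F800
M5
G0 X151.792 Y28.116
M3 S647
G01 X166.500 Y48.259 F2073
G01 X152.573 Y12.009
M5
G0 X0.000 Y0.000

1 u = 1 mm; y_m = 88.376 − y.

[1] `<path>` regular polygon, #ff00ff→cut S931 F800: (42.696,51.320) → (56.929,24.149) → (29.758,9.916) → (15.525,37.087) → (42.696,51.320) (closed)

[2] `<path>` quadratic bezier, #ff00ff→cut S931 F800: (149.433,42.953) → (161.735,45.902) → (174.083,47.666) → (186.476,48.243) → (198.914,47.636) → (211.398,45.842)

[3] `<path>` quadratic bezier, #0000ff→score S647 F2073: (196.969,70.838) → (179.291,74.967) → (166.665,75.101) → (159.089,71.242) → (156.565,63.388) → (159.093,51.541)

[4] `<polyline>` line segment, #ff00ff→cut S931 F800: (266.471,9.465) → (233.006,61.626)

[5] `<polyline>` open polyline, #0000ff→score S647 F2073: (151.792,28.116) → (166.500,48.259) → (152.573,12.009)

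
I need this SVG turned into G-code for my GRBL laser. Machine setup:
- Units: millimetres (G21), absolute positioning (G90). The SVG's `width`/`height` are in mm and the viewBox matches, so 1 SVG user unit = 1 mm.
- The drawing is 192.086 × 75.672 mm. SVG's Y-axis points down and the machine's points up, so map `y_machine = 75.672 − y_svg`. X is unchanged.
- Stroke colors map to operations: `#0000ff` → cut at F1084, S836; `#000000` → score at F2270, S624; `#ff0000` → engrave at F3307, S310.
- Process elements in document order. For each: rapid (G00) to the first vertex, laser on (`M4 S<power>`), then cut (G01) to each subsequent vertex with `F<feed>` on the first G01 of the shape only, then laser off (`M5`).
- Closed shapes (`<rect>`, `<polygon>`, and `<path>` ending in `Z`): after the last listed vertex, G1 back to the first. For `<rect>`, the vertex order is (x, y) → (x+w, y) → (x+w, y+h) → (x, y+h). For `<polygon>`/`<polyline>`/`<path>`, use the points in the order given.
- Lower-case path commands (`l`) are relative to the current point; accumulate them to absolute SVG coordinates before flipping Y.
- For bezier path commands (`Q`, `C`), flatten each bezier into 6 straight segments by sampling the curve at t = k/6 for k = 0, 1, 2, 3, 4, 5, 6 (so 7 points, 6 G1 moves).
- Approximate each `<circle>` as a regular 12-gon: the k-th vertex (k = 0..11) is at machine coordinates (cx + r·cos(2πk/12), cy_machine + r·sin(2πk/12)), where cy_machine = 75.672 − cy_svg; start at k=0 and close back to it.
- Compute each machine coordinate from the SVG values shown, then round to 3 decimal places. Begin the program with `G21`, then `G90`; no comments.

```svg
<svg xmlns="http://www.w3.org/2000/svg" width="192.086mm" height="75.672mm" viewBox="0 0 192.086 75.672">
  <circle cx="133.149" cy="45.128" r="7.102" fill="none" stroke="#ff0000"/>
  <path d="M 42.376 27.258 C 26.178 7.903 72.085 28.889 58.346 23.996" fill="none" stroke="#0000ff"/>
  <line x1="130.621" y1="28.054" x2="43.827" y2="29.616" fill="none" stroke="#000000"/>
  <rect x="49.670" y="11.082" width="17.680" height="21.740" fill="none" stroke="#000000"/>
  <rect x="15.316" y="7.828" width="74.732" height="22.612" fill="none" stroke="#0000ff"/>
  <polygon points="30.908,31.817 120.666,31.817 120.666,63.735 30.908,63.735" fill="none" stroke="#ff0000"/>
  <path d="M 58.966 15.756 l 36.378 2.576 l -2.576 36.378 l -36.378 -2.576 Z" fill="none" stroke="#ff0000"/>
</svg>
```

G21
G90
G00 X140.251 Y30.544
M4 S310
G01 X139.300 Y34.095 F3307
G01 X136.700 Y36.695
G01 X133.149 Y37.646
G01 X129.598 Y36.695
G01 X126.998 Y34.095
G01 X126.047 Y30.544
G01 X126.998 Y26.993
G01 X129.598 Y24.393
G01 X133.149 Y23.442
G01 X136.700 Y24.393
G01 X139.300 Y26.993
G01 X140.251 Y30.544
M5
G00 X42.376 Y48.414
M4 S836
G01 X38.889 Y55.036 F1084
G01 X42.370 Y56.775
G01 X49.439 Y55.468
G01 X56.712 Y52.957
G01 X60.809 Y51.080
G01 X58.346 Y51.676
M5
G00 X130.621 Y47.618
M4 S624
G01 X43.827 Y46.056 F2270
M5
G00 X49.670 Y64.590
M4 S624
G01 X67.350 Y64.590 F2270
G01 X67.350 Y42.850
G01 X49.670 Y42.850
G01 X49.670 Y64.590
M5
G00 X15.316 Y67.844
M4 S836
G01 X90.048 Y67.844 F1084
G01 X90.048 Y45.232
G01 X15.316 Y45.232
G01 X15.316 Y67.844
M5
G00 X30.908 Y43.855
M4 S310
G01 X120.666 Y43.855 F3307
G01 X120.666 Y11.937
G01 X30.908 Y11.937
G01 X30.908 Y43.855
M5
G00 X58.966 Y59.916
M4 S310
G01 X95.344 Y57.340 F3307
G01 X92.768 Y20.962
G01 X56.390 Y23.538
G01 X58.966 Y59.916
M5

viewBox `0 0 192.086 75.672` with mm width/height → 1 unit = 1 mm. Flip: y_m = 75.672 − y_svg.

**Shape 1** — `<circle>` circle, stroke `#ff0000` → engrave (S310, F3307). Machine vertices: (140.251,30.544) → (139.300,34.095) → (136.700,36.695) → (133.149,37.646) → (129.598,36.695) → (126.998,34.095) → (126.047,30.544) → (126.998,26.993) → (129.598,24.393) → (133.149,23.442) → (136.700,24.393) → (139.300,26.993) → (140.251,30.544). Closed: final G1 returns to the first vertex.

**Shape 2** — `<path>` cubic bezier, stroke `#0000ff` → cut (S836, F1084). Control points (SVG): P0=(42.376,27.258), P1=(26.178,7.903), P2=(72.085,28.889), P3=(58.346,23.996); sampled at t=k/6. Machine vertices: (42.376,48.414) → (38.889,55.036) → (42.370,56.775) → (49.439,55.468) → (56.712,52.957) → (60.809,51.080) → (58.346,51.676). Open path.

**Shape 3** — `<line>` line segment, stroke `#000000` → score (S624, F2270). Machine vertices: (130.621,47.618) → (43.827,46.056). Open path.

**Shape 4** — `<rect>` rectangle, stroke `#000000` → score (S624, F2270). Machine vertices: (49.670,64.590) → (67.350,64.590) → (67.350,42.850) → (49.670,42.850) → (49.670,64.590). Closed: final G1 returns to the first vertex.

**Shape 5** — `<rect>` rectangle, stroke `#0000ff` → cut (S836, F1084). Machine vertices: (15.316,67.844) → (90.048,67.844) → (90.048,45.232) → (15.316,45.232) → (15.316,67.844). Closed: final G1 returns to the first vertex.

**Shape 6** — `<polygon>` rectangle, stroke `#ff0000` → engrave (S310, F3307). Machine vertices: (30.908,43.855) → (120.666,43.855) → (120.666,11.937) → (30.908,11.937) → (30.908,43.855). Closed: final G1 returns to the first vertex.

**Shape 7** — `<path>` regular polygon, stroke `#ff0000` → engrave (S310, F3307). Machine vertices: (58.966,59.916) → (95.344,57.340) → (92.768,20.962) → (56.390,23.538) → (58.966,59.916). Closed: final G1 returns to the first vertex.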